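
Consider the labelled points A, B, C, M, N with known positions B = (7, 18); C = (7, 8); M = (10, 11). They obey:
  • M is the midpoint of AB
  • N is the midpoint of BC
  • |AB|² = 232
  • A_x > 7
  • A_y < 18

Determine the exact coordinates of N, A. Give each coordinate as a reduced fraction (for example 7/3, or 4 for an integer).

N = (7, 13)
A = (13, 4)

1. A_x = 13  [A = 2·M−B = 2·(10, 11)−(7, 18)]
2. A_y = 4  [A = 2·M−B = 2·(10, 11)−(7, 18)]
   so A = (13, 4)
3. N_x = 7  [2·N = B+C = (7, 18)+(7, 8)]
4. N_y = 13  [2·N = B+C = (7, 18)+(7, 8)]
   so N = (7, 13)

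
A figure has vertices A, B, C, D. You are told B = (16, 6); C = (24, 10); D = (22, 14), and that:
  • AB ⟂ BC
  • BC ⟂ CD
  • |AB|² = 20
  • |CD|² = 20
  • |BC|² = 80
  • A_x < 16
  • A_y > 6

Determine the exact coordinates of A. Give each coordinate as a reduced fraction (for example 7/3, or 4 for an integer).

1. A_x = 14  [[AB ⟂ BC ⇒ -8x-4y+152=0] ∩ [|A−(16, 6)|²=20]]
2. A_y = 10  [[AB ⟂ BC ⇒ -8x-4y+152=0] ∩ [|A−(16, 6)|²=20]]
   so A = (14, 10)

A = (14, 10)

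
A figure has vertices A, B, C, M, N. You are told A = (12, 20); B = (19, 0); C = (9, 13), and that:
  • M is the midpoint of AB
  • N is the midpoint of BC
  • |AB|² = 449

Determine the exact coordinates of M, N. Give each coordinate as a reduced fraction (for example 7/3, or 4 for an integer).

M = (31/2, 10)
N = (14, 13/2)

1. M_x = 31/2  [2·M = A+B = (12, 20)+(19, 0)]
2. M_y = 10  [2·M = A+B = (12, 20)+(19, 0)]
   so M = (31/2, 10)
3. N_x = 14  [2·N = B+C = (19, 0)+(9, 13)]
4. N_y = 13/2  [2·N = B+C = (19, 0)+(9, 13)]
   so N = (14, 13/2)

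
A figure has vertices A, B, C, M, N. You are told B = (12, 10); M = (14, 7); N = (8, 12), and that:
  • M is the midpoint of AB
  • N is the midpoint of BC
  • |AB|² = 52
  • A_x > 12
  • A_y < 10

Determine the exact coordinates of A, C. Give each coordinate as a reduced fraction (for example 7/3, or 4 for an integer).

A = (16, 4)
C = (4, 14)

1. A_x = 16  [A = 2·M−B = 2·(14, 7)−(12, 10)]
2. A_y = 4  [A = 2·M−B = 2·(14, 7)−(12, 10)]
   so A = (16, 4)
3. C_x = 4  [C = 2·N−B = 2·(8, 12)−(12, 10)]
4. C_y = 14  [C = 2·N−B = 2·(8, 12)−(12, 10)]
   so C = (4, 14)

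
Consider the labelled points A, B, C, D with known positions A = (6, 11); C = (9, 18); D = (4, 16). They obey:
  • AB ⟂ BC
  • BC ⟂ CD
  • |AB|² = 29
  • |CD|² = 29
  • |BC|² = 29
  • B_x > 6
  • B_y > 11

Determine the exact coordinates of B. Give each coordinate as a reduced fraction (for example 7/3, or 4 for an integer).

B = (11, 13)

1. B_x = 11  [[BC ⟂ CD ⇒ 5x+2y-81=0] ∩ [|B−(6, 11)|²=29]]
2. B_y = 13  [[BC ⟂ CD ⇒ 5x+2y-81=0] ∩ [|B−(6, 11)|²=29]]
   so B = (11, 13)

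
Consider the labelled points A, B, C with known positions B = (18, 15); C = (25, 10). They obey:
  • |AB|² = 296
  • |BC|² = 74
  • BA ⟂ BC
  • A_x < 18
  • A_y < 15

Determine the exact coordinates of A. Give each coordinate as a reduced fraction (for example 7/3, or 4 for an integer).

1. A_x = 8  [[BA ⟂ BC ⇒ 7x-5y-51=0] ∩ [|A−(18, 15)|²=296]]
2. A_y = 1  [[BA ⟂ BC ⇒ 7x-5y-51=0] ∩ [|A−(18, 15)|²=296]]
   so A = (8, 1)

A = (8, 1)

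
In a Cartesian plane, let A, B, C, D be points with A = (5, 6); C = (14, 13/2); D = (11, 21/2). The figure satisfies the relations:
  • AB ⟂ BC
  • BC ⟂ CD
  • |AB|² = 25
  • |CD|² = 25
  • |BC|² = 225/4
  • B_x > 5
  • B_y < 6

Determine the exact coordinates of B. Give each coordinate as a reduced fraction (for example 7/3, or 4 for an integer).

1. B_x = 8  [[BC ⟂ CD ⇒ 3x-4y-16=0] ∩ [|B−(5, 6)|²=25]]
2. B_y = 2  [[BC ⟂ CD ⇒ 3x-4y-16=0] ∩ [|B−(5, 6)|²=25]]
   so B = (8, 2)

B = (8, 2)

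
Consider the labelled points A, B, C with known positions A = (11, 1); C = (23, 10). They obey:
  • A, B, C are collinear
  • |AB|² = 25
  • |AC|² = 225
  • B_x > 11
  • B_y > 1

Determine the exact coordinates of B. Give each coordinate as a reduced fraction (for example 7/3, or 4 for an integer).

1. B_x = 15  [[A, B, C are collinear ⇒ 9x-12y-87=0] ∩ [|B−(11, 1)|²=25]]
2. B_y = 4  [[A, B, C are collinear ⇒ 9x-12y-87=0] ∩ [|B−(11, 1)|²=25]]
   so B = (15, 4)

B = (15, 4)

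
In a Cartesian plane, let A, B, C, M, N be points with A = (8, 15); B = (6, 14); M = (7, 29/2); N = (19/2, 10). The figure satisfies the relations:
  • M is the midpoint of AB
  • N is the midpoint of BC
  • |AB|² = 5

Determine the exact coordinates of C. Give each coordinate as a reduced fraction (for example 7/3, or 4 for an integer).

1. C_x = 13  [C = 2·N−B = 2·(19/2, 10)−(6, 14)]
2. C_y = 6  [C = 2·N−B = 2·(19/2, 10)−(6, 14)]
   so C = (13, 6)

C = (13, 6)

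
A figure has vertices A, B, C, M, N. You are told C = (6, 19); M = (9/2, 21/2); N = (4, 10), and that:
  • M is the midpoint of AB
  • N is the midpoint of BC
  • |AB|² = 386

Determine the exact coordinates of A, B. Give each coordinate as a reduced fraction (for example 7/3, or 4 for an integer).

1. B_x = 2  [B = 2·N−C = 2·(4, 10)−(6, 19)]
2. B_y = 1  [B = 2·N−C = 2·(4, 10)−(6, 19)]
   so B = (2, 1)
3. A_x = 7  [A = 2·M−B = 2·(9/2, 21/2)−(2, 1)]
4. A_y = 20  [A = 2·M−B = 2·(9/2, 21/2)−(2, 1)]
   so A = (7, 20)

A = (7, 20)
B = (2, 1)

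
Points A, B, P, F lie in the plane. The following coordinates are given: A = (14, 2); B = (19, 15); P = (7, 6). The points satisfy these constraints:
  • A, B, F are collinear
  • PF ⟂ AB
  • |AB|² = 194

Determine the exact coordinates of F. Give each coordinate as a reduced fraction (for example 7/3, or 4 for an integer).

1. F_x = 2801/194  [[A, B, F are collinear ⇒ -13x+5y+172=0] ∩ [PF ⟂ AB ⇒ 5x+13y-113=0]]
2. F_y = 609/194  [[A, B, F are collinear ⇒ -13x+5y+172=0] ∩ [PF ⟂ AB ⇒ 5x+13y-113=0]]
   so F = (2801/194, 609/194)

F = (2801/194, 609/194)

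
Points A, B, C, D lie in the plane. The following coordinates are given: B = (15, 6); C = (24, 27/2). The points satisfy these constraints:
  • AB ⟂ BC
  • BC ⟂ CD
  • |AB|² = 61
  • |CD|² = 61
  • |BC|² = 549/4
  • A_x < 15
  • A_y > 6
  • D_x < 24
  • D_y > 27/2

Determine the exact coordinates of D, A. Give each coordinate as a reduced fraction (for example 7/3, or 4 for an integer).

1. D_x = 19  [[BC ⟂ CD ⇒ 9x+15/2y-1269/4=0] ∩ [|D−(24, 27/2)|²=61]]
2. D_y = 39/2  [[BC ⟂ CD ⇒ 9x+15/2y-1269/4=0] ∩ [|D−(24, 27/2)|²=61]]
   so D = (19, 39/2)
3. A_x = 10  [[AB ⟂ BC ⇒ -9x-15/2y+180=0] ∩ [|A−(15, 6)|²=61]]
4. A_y = 12  [[AB ⟂ BC ⇒ -9x-15/2y+180=0] ∩ [|A−(15, 6)|²=61]]
   so A = (10, 12)

D = (19, 39/2)
A = (10, 12)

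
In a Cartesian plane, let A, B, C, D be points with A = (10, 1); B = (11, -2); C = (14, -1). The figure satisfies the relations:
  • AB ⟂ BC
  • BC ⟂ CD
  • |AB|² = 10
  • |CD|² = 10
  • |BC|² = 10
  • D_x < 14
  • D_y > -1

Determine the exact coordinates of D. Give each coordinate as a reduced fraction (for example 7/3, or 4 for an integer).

D = (13, 2)

1. D_x = 13  [[BC ⟂ CD ⇒ 3x+1y-41=0] ∩ [|D−(14, -1)|²=10]]
2. D_y = 2  [[BC ⟂ CD ⇒ 3x+1y-41=0] ∩ [|D−(14, -1)|²=10]]
   so D = (13, 2)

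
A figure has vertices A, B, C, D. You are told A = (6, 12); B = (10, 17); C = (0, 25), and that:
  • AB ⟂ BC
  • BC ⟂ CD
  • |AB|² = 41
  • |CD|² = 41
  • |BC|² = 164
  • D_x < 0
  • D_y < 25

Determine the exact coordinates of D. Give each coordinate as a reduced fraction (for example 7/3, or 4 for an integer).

1. D_x = -4  [[BC ⟂ CD ⇒ -10x+8y-200=0] ∩ [|D−(0, 25)|²=41]]
2. D_y = 20  [[BC ⟂ CD ⇒ -10x+8y-200=0] ∩ [|D−(0, 25)|²=41]]
   so D = (-4, 20)

D = (-4, 20)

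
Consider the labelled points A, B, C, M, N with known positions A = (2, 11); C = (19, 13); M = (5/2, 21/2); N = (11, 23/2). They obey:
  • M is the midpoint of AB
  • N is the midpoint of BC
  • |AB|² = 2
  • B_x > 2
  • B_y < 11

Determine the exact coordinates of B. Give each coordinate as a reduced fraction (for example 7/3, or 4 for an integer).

1. B_x = 3  [B = 2·M−A = 2·(5/2, 21/2)−(2, 11)]
2. B_y = 10  [B = 2·M−A = 2·(5/2, 21/2)−(2, 11)]
   so B = (3, 10)

B = (3, 10)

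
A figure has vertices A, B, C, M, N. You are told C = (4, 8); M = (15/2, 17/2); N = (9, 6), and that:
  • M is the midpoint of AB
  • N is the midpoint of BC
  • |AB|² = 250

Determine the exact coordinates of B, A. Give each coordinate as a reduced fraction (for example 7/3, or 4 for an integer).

1. B_x = 14  [B = 2·N−C = 2·(9, 6)−(4, 8)]
2. B_y = 4  [B = 2·N−C = 2·(9, 6)−(4, 8)]
   so B = (14, 4)
3. A_x = 1  [A = 2·M−B = 2·(15/2, 17/2)−(14, 4)]
4. A_y = 13  [A = 2·M−B = 2·(15/2, 17/2)−(14, 4)]
   so A = (1, 13)

B = (14, 4)
A = (1, 13)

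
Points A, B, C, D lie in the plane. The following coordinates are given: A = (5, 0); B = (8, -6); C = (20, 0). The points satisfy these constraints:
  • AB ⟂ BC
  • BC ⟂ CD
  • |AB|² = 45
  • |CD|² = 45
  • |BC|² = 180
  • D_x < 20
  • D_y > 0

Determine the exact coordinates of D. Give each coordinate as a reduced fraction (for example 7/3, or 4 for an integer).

1. D_x = 17  [[BC ⟂ CD ⇒ 12x+6y-240=0] ∩ [|D−(20, 0)|²=45]]
2. D_y = 6  [[BC ⟂ CD ⇒ 12x+6y-240=0] ∩ [|D−(20, 0)|²=45]]
   so D = (17, 6)

D = (17, 6)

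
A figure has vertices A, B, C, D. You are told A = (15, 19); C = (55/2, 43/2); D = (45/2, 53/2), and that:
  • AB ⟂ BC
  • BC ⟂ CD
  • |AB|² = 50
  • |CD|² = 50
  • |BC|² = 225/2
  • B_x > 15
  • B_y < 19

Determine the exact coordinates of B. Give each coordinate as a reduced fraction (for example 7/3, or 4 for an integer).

B = (20, 14)

1. B_x = 20  [[BC ⟂ CD ⇒ 5x-5y-30=0] ∩ [|B−(15, 19)|²=50]]
2. B_y = 14  [[BC ⟂ CD ⇒ 5x-5y-30=0] ∩ [|B−(15, 19)|²=50]]
   so B = (20, 14)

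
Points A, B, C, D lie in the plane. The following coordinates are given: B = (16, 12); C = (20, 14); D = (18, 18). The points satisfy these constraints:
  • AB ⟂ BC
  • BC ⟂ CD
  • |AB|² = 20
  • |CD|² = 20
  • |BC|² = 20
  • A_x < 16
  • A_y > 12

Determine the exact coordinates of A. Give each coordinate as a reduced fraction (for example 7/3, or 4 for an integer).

1. A_x = 14  [[AB ⟂ BC ⇒ -4x-2y+88=0] ∩ [|A−(16, 12)|²=20]]
2. A_y = 16  [[AB ⟂ BC ⇒ -4x-2y+88=0] ∩ [|A−(16, 12)|²=20]]
   so A = (14, 16)

A = (14, 16)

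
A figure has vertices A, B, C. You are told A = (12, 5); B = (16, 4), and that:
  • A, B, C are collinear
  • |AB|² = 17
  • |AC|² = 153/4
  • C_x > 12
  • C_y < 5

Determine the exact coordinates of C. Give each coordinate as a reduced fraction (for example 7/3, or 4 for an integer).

C = (18, 7/2)

1. C_x = 18  [[A, B, C are collinear ⇒ 1x+4y-32=0] ∩ [|C−(12, 5)|²=153/4]]
2. C_y = 7/2  [[A, B, C are collinear ⇒ 1x+4y-32=0] ∩ [|C−(12, 5)|²=153/4]]
   so C = (18, 7/2)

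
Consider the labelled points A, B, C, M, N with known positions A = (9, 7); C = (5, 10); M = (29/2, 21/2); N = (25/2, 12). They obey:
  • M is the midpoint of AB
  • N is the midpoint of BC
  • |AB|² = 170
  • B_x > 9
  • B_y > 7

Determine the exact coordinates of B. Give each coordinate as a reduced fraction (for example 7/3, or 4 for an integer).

B = (20, 14)

1. B_x = 20  [B = 2·M−A = 2·(29/2, 21/2)−(9, 7)]
2. B_y = 14  [B = 2·M−A = 2·(29/2, 21/2)−(9, 7)]
   so B = (20, 14)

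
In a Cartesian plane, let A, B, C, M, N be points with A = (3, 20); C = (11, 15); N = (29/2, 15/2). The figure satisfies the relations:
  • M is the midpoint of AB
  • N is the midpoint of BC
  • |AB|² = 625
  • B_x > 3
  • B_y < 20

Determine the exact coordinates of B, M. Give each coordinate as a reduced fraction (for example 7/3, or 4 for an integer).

1. B_x = 18  [B = 2·N−C = 2·(29/2, 15/2)−(11, 15)]
2. B_y = 0  [B = 2·N−C = 2·(29/2, 15/2)−(11, 15)]
   so B = (18, 0)
3. M_x = 21/2  [2·M = A+B = (3, 20)+(18, 0)]
4. M_y = 10  [2·M = A+B = (3, 20)+(18, 0)]
   so M = (21/2, 10)

B = (18, 0)
M = (21/2, 10)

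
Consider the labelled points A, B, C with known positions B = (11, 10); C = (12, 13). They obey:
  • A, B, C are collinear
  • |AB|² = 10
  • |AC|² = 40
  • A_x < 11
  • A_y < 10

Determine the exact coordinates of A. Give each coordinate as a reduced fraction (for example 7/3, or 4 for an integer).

A = (10, 7)

1. A_x = 10  [[A, B, C are collinear ⇒ -3x+1y+23=0] ∩ [|A−(11, 10)|²=10]]
2. A_y = 7  [[A, B, C are collinear ⇒ -3x+1y+23=0] ∩ [|A−(11, 10)|²=10]]
   so A = (10, 7)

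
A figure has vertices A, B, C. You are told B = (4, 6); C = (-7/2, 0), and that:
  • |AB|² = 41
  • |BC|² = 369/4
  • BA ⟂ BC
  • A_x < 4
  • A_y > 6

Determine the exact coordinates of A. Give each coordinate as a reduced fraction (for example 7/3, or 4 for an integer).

A = (0, 11)

1. A_x = 0  [[BA ⟂ BC ⇒ -15/2x-6y+66=0] ∩ [|A−(4, 6)|²=41]]
2. A_y = 11  [[BA ⟂ BC ⇒ -15/2x-6y+66=0] ∩ [|A−(4, 6)|²=41]]
   so A = (0, 11)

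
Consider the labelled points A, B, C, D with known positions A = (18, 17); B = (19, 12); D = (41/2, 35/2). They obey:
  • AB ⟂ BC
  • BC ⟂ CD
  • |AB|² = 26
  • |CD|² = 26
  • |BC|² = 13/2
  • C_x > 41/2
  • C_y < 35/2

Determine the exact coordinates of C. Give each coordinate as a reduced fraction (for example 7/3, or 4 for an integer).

1. C_x = 43/2  [[AB ⟂ BC ⇒ 1x-5y+41=0] ∩ [|C−(41/2, 35/2)|²=26]]
2. C_y = 25/2  [[AB ⟂ BC ⇒ 1x-5y+41=0] ∩ [|C−(41/2, 35/2)|²=26]]
   so C = (43/2, 25/2)

C = (43/2, 25/2)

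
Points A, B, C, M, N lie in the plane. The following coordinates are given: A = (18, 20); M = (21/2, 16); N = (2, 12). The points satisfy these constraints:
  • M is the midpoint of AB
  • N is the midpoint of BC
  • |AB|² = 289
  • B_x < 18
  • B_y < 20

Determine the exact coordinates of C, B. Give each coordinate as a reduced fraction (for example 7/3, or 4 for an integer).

C = (1, 12)
B = (3, 12)

1. B_x = 3  [B = 2·M−A = 2·(21/2, 16)−(18, 20)]
2. B_y = 12  [B = 2·M−A = 2·(21/2, 16)−(18, 20)]
   so B = (3, 12)
3. C_x = 1  [C = 2·N−B = 2·(2, 12)−(3, 12)]
4. C_y = 12  [C = 2·N−B = 2·(2, 12)−(3, 12)]
   so C = (1, 12)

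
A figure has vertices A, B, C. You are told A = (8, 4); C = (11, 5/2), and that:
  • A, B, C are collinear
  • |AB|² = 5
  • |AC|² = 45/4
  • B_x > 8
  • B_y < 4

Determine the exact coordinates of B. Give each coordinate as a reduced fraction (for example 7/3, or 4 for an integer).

B = (10, 3)

1. B_x = 10  [[A, B, C are collinear ⇒ -3/2x-3y+24=0] ∩ [|B−(8, 4)|²=5]]
2. B_y = 3  [[A, B, C are collinear ⇒ -3/2x-3y+24=0] ∩ [|B−(8, 4)|²=5]]
   so B = (10, 3)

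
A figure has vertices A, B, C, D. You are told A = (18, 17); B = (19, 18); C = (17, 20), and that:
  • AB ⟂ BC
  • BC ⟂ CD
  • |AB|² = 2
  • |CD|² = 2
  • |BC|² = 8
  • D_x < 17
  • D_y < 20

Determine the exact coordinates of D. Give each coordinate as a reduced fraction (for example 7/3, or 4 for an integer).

1. D_x = 16  [[BC ⟂ CD ⇒ -2x+2y-6=0] ∩ [|D−(17, 20)|²=2]]
2. D_y = 19  [[BC ⟂ CD ⇒ -2x+2y-6=0] ∩ [|D−(17, 20)|²=2]]
   so D = (16, 19)

D = (16, 19)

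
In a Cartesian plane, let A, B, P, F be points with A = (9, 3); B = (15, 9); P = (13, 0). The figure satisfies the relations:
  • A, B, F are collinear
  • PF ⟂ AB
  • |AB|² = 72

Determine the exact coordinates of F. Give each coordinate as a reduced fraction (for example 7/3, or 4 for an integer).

1. F_x = 19/2  [[A, B, F are collinear ⇒ -6x+6y+36=0] ∩ [PF ⟂ AB ⇒ 6x+6y-78=0]]
2. F_y = 7/2  [[A, B, F are collinear ⇒ -6x+6y+36=0] ∩ [PF ⟂ AB ⇒ 6x+6y-78=0]]
   so F = (19/2, 7/2)

F = (19/2, 7/2)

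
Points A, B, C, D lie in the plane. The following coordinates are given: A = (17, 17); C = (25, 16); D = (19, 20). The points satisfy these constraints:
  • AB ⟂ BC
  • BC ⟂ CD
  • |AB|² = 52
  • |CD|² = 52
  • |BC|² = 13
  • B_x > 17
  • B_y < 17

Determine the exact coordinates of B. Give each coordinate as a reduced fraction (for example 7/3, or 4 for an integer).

B = (23, 13)

1. B_x = 23  [[BC ⟂ CD ⇒ 6x-4y-86=0] ∩ [|B−(17, 17)|²=52]]
2. B_y = 13  [[BC ⟂ CD ⇒ 6x-4y-86=0] ∩ [|B−(17, 17)|²=52]]
   so B = (23, 13)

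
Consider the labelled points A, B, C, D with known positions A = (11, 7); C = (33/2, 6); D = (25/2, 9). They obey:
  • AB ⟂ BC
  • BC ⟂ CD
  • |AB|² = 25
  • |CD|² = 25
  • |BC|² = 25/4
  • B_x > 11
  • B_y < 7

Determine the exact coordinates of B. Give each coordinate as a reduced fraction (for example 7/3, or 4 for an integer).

1. B_x = 15  [[BC ⟂ CD ⇒ 4x-3y-48=0] ∩ [|B−(11, 7)|²=25]]
2. B_y = 4  [[BC ⟂ CD ⇒ 4x-3y-48=0] ∩ [|B−(11, 7)|²=25]]
   so B = (15, 4)

B = (15, 4)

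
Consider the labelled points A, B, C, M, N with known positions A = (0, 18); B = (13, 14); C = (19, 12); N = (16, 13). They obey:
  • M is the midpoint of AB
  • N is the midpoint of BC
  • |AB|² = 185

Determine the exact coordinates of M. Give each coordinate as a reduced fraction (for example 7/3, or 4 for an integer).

M = (13/2, 16)

1. M_x = 13/2  [2·M = A+B = (0, 18)+(13, 14)]
2. M_y = 16  [2·M = A+B = (0, 18)+(13, 14)]
   so M = (13/2, 16)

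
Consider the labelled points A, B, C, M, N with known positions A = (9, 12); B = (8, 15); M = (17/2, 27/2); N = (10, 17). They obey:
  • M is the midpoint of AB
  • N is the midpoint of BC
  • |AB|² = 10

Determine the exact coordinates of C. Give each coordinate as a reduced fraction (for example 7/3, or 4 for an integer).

1. C_x = 12  [C = 2·N−B = 2·(10, 17)−(8, 15)]
2. C_y = 19  [C = 2·N−B = 2·(10, 17)−(8, 15)]
   so C = (12, 19)

C = (12, 19)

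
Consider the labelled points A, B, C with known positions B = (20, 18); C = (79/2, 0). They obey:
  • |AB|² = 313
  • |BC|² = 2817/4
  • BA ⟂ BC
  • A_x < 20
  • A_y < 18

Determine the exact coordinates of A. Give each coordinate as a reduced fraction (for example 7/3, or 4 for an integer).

1. A_x = 8  [[BA ⟂ BC ⇒ 39/2x-18y-66=0] ∩ [|A−(20, 18)|²=313]]
2. A_y = 5  [[BA ⟂ BC ⇒ 39/2x-18y-66=0] ∩ [|A−(20, 18)|²=313]]
   so A = (8, 5)

A = (8, 5)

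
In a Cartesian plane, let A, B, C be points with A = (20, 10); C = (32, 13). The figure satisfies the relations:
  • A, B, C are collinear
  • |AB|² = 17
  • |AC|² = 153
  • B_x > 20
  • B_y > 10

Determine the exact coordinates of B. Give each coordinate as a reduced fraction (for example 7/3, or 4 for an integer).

B = (24, 11)

1. B_x = 24  [[A, B, C are collinear ⇒ 3x-12y+60=0] ∩ [|B−(20, 10)|²=17]]
2. B_y = 11  [[A, B, C are collinear ⇒ 3x-12y+60=0] ∩ [|B−(20, 10)|²=17]]
   so B = (24, 11)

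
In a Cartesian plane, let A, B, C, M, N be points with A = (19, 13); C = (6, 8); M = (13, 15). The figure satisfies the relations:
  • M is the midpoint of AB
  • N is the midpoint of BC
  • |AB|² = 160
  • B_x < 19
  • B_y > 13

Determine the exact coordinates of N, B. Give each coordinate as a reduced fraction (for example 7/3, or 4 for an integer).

N = (13/2, 25/2)
B = (7, 17)

1. B_x = 7  [B = 2·M−A = 2·(13, 15)−(19, 13)]
2. B_y = 17  [B = 2·M−A = 2·(13, 15)−(19, 13)]
   so B = (7, 17)
3. N_x = 13/2  [2·N = B+C = (7, 17)+(6, 8)]
4. N_y = 25/2  [2·N = B+C = (7, 17)+(6, 8)]
   so N = (13/2, 25/2)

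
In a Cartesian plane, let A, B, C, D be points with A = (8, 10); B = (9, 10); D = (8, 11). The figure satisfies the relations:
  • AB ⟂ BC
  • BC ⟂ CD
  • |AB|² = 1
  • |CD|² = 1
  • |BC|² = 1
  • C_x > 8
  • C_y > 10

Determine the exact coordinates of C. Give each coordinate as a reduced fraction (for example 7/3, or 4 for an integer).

1. C_x = 9  [[AB ⟂ BC ⇒ 1x-9=0] ∩ [|C−(8, 11)|²=1]]
2. C_y = 11  [[AB ⟂ BC ⇒ 1x-9=0] ∩ [|C−(8, 11)|²=1]]
   so C = (9, 11)

C = (9, 11)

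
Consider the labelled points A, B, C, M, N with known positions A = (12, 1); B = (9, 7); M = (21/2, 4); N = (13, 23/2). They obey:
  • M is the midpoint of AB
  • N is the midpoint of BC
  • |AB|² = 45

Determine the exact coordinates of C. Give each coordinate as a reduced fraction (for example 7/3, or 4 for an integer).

C = (17, 16)

1. C_x = 17  [C = 2·N−B = 2·(13, 23/2)−(9, 7)]
2. C_y = 16  [C = 2·N−B = 2·(13, 23/2)−(9, 7)]
   so C = (17, 16)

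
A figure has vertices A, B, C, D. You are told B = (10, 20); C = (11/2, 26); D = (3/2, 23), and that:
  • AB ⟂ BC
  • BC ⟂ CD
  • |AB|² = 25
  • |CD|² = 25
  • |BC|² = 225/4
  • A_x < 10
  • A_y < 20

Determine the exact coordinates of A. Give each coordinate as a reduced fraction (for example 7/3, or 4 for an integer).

A = (6, 17)

1. A_x = 6  [[AB ⟂ BC ⇒ 9/2x-6y+75=0] ∩ [|A−(10, 20)|²=25]]
2. A_y = 17  [[AB ⟂ BC ⇒ 9/2x-6y+75=0] ∩ [|A−(10, 20)|²=25]]
   so A = (6, 17)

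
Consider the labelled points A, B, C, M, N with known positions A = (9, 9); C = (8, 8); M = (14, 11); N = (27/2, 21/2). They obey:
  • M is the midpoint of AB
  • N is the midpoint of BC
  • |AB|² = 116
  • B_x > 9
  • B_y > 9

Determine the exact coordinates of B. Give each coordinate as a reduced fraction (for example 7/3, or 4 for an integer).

B = (19, 13)

1. B_x = 19  [B = 2·M−A = 2·(14, 11)−(9, 9)]
2. B_y = 13  [B = 2·M−A = 2·(14, 11)−(9, 9)]
   so B = (19, 13)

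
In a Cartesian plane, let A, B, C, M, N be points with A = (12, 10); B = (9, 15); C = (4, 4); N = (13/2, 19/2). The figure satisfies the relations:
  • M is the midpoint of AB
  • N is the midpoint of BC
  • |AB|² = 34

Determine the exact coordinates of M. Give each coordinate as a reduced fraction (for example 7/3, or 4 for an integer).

M = (21/2, 25/2)

1. M_x = 21/2  [2·M = A+B = (12, 10)+(9, 15)]
2. M_y = 25/2  [2·M = A+B = (12, 10)+(9, 15)]
   so M = (21/2, 25/2)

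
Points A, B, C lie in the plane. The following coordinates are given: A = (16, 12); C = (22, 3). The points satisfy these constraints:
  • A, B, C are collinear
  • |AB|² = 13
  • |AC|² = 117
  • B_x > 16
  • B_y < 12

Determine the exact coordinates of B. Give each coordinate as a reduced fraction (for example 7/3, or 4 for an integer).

B = (18, 9)

1. B_x = 18  [[A, B, C are collinear ⇒ -9x-6y+216=0] ∩ [|B−(16, 12)|²=13]]
2. B_y = 9  [[A, B, C are collinear ⇒ -9x-6y+216=0] ∩ [|B−(16, 12)|²=13]]
   so B = (18, 9)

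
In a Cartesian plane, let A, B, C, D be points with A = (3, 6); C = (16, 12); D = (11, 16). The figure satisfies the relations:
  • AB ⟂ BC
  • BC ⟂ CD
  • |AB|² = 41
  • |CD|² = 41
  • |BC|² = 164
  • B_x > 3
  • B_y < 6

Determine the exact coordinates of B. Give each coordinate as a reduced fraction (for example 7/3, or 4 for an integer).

B = (8, 2)

1. B_x = 8  [[BC ⟂ CD ⇒ 5x-4y-32=0] ∩ [|B−(3, 6)|²=41]]
2. B_y = 2  [[BC ⟂ CD ⇒ 5x-4y-32=0] ∩ [|B−(3, 6)|²=41]]
   so B = (8, 2)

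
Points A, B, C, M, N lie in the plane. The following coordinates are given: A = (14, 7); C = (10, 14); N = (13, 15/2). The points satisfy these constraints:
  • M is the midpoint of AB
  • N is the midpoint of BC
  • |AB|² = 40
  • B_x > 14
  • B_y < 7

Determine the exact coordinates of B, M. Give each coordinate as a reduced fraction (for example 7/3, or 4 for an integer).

1. B_x = 16  [B = 2·N−C = 2·(13, 15/2)−(10, 14)]
2. B_y = 1  [B = 2·N−C = 2·(13, 15/2)−(10, 14)]
   so B = (16, 1)
3. M_x = 15  [2·M = A+B = (14, 7)+(16, 1)]
4. M_y = 4  [2·M = A+B = (14, 7)+(16, 1)]
   so M = (15, 4)

B = (16, 1)
M = (15, 4)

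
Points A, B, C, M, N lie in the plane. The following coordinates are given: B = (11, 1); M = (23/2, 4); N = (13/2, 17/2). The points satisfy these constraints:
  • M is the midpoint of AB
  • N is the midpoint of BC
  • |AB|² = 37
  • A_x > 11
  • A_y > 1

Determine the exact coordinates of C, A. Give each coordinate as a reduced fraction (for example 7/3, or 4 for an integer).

1. A_x = 12  [A = 2·M−B = 2·(23/2, 4)−(11, 1)]
2. A_y = 7  [A = 2·M−B = 2·(23/2, 4)−(11, 1)]
   so A = (12, 7)
3. C_x = 2  [C = 2·N−B = 2·(13/2, 17/2)−(11, 1)]
4. C_y = 16  [C = 2·N−B = 2·(13/2, 17/2)−(11, 1)]
   so C = (2, 16)

C = (2, 16)
A = (12, 7)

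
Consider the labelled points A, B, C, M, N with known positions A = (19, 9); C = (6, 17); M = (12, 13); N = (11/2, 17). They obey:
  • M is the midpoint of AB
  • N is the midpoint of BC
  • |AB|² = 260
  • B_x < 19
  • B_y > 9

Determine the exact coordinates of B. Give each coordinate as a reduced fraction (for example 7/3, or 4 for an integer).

1. B_x = 5  [B = 2·M−A = 2·(12, 13)−(19, 9)]
2. B_y = 17  [B = 2·M−A = 2·(12, 13)−(19, 9)]
   so B = (5, 17)

B = (5, 17)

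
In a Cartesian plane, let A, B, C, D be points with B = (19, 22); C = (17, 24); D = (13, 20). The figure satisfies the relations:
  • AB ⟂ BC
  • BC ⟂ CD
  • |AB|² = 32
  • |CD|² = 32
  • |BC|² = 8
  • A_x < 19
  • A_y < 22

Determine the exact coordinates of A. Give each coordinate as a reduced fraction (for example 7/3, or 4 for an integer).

A = (15, 18)

1. A_x = 15  [[AB ⟂ BC ⇒ 2x-2y+6=0] ∩ [|A−(19, 22)|²=32]]
2. A_y = 18  [[AB ⟂ BC ⇒ 2x-2y+6=0] ∩ [|A−(19, 22)|²=32]]
   so A = (15, 18)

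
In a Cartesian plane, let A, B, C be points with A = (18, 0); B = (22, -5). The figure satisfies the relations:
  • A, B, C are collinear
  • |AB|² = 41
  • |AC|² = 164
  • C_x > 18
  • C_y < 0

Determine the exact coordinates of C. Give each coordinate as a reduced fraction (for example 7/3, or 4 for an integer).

1. C_x = 26  [[A, B, C are collinear ⇒ 5x+4y-90=0] ∩ [|C−(18, 0)|²=164]]
2. C_y = -10  [[A, B, C are collinear ⇒ 5x+4y-90=0] ∩ [|C−(18, 0)|²=164]]
   so C = (26, -10)

C = (26, -10)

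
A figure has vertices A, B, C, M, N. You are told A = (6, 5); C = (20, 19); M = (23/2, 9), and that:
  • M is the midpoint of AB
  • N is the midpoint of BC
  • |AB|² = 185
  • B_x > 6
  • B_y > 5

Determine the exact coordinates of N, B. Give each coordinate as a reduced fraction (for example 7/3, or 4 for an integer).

N = (37/2, 16)
B = (17, 13)

1. B_x = 17  [B = 2·M−A = 2·(23/2, 9)−(6, 5)]
2. B_y = 13  [B = 2·M−A = 2·(23/2, 9)−(6, 5)]
   so B = (17, 13)
3. N_x = 37/2  [2·N = B+C = (17, 13)+(20, 19)]
4. N_y = 16  [2·N = B+C = (17, 13)+(20, 19)]
   so N = (37/2, 16)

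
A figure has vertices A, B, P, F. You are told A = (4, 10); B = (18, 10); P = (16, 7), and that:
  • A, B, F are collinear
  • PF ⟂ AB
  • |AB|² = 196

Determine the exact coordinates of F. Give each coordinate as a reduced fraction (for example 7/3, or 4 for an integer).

1. F_x = 16  [[A, B, F are collinear ⇒ 14y-140=0] ∩ [PF ⟂ AB ⇒ 14x-224=0]]
2. F_y = 10  [[A, B, F are collinear ⇒ 14y-140=0] ∩ [PF ⟂ AB ⇒ 14x-224=0]]
   so F = (16, 10)

F = (16, 10)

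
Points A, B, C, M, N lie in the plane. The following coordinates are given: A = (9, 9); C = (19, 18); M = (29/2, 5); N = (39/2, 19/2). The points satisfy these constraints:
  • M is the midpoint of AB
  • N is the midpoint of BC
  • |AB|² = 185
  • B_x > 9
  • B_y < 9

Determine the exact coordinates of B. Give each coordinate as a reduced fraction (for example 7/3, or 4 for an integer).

B = (20, 1)

1. B_x = 20  [B = 2·M−A = 2·(29/2, 5)−(9, 9)]
2. B_y = 1  [B = 2·M−A = 2·(29/2, 5)−(9, 9)]
   so B = (20, 1)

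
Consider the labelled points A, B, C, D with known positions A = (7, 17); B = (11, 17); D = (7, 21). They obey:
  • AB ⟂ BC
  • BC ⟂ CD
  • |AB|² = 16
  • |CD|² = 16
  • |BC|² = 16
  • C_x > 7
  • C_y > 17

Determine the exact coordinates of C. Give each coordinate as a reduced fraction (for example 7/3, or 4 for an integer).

1. C_x = 11  [[AB ⟂ BC ⇒ 4x-44=0] ∩ [|C−(7, 21)|²=16]]
2. C_y = 21  [[AB ⟂ BC ⇒ 4x-44=0] ∩ [|C−(7, 21)|²=16]]
   so C = (11, 21)

C = (11, 21)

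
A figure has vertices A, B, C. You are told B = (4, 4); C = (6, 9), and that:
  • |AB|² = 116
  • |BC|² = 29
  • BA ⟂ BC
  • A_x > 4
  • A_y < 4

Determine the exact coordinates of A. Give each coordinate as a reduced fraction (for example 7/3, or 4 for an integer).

1. A_x = 14  [[BA ⟂ BC ⇒ 2x+5y-28=0] ∩ [|A−(4, 4)|²=116]]
2. A_y = 0  [[BA ⟂ BC ⇒ 2x+5y-28=0] ∩ [|A−(4, 4)|²=116]]
   so A = (14, 0)

A = (14, 0)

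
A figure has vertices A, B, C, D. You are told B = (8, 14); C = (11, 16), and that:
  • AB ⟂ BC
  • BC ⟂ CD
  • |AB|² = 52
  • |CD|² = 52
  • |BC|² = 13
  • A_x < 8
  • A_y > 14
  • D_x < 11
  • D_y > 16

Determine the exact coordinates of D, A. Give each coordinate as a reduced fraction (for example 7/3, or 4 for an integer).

D = (7, 22)
A = (4, 20)

1. D_x = 7  [[BC ⟂ CD ⇒ 3x+2y-65=0] ∩ [|D−(11, 16)|²=52]]
2. D_y = 22  [[BC ⟂ CD ⇒ 3x+2y-65=0] ∩ [|D−(11, 16)|²=52]]
   so D = (7, 22)
3. A_x = 4  [[AB ⟂ BC ⇒ -3x-2y+52=0] ∩ [|A−(8, 14)|²=52]]
4. A_y = 20  [[AB ⟂ BC ⇒ -3x-2y+52=0] ∩ [|A−(8, 14)|²=52]]
   so A = (4, 20)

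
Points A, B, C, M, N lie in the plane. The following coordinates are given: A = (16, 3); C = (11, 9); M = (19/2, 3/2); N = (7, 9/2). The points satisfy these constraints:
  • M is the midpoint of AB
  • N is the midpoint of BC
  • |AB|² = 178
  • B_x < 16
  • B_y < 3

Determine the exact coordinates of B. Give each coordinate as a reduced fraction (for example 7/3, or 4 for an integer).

1. B_x = 3  [B = 2·M−A = 2·(19/2, 3/2)−(16, 3)]
2. B_y = 0  [B = 2·M−A = 2·(19/2, 3/2)−(16, 3)]
   so B = (3, 0)

B = (3, 0)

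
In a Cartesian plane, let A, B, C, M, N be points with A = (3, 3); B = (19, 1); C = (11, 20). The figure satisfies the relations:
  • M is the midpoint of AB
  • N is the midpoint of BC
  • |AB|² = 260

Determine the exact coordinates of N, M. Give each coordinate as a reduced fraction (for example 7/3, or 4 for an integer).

N = (15, 21/2)
M = (11, 2)

1. M_x = 11  [2·M = A+B = (3, 3)+(19, 1)]
2. M_y = 2  [2·M = A+B = (3, 3)+(19, 1)]
   so M = (11, 2)
3. N_x = 15  [2·N = B+C = (19, 1)+(11, 20)]
4. N_y = 21/2  [2·N = B+C = (19, 1)+(11, 20)]
   so N = (15, 21/2)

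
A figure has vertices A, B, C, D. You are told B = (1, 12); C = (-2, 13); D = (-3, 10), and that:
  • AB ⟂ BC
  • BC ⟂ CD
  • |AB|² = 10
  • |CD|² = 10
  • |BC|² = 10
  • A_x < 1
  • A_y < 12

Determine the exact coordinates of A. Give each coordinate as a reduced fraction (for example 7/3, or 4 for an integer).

1. A_x = 0  [[AB ⟂ BC ⇒ 3x-1y+9=0] ∩ [|A−(1, 12)|²=10]]
2. A_y = 9  [[AB ⟂ BC ⇒ 3x-1y+9=0] ∩ [|A−(1, 12)|²=10]]
   so A = (0, 9)

A = (0, 9)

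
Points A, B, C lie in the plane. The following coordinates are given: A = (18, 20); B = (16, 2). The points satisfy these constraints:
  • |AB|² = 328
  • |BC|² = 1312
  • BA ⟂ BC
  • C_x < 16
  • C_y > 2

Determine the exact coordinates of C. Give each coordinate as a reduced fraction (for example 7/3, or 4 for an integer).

C = (-20, 6)

1. C_x = -20  [[BA ⟂ BC ⇒ 2x+18y-68=0] ∩ [|C−(16, 2)|²=1312]]
2. C_y = 6  [[BA ⟂ BC ⇒ 2x+18y-68=0] ∩ [|C−(16, 2)|²=1312]]
   so C = (-20, 6)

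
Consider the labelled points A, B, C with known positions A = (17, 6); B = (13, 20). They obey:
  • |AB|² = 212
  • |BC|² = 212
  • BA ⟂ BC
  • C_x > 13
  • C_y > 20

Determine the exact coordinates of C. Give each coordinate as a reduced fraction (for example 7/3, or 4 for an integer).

1. C_x = 27  [[BA ⟂ BC ⇒ 4x-14y+228=0] ∩ [|C−(13, 20)|²=212]]
2. C_y = 24  [[BA ⟂ BC ⇒ 4x-14y+228=0] ∩ [|C−(13, 20)|²=212]]
   so C = (27, 24)

C = (27, 24)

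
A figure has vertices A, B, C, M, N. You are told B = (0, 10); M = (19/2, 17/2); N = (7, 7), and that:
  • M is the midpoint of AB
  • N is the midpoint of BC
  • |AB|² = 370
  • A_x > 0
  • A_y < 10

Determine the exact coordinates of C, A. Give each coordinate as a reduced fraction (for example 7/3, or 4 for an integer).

1. A_x = 19  [A = 2·M−B = 2·(19/2, 17/2)−(0, 10)]
2. A_y = 7  [A = 2·M−B = 2·(19/2, 17/2)−(0, 10)]
   so A = (19, 7)
3. C_x = 14  [C = 2·N−B = 2·(7, 7)−(0, 10)]
4. C_y = 4  [C = 2·N−B = 2·(7, 7)−(0, 10)]
   so C = (14, 4)

C = (14, 4)
A = (19, 7)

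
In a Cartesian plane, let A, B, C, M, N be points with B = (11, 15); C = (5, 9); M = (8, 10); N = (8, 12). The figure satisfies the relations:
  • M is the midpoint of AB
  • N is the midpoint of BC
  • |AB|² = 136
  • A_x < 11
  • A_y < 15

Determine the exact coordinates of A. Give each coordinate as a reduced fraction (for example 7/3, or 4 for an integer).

1. A_x = 5  [A = 2·M−B = 2·(8, 10)−(11, 15)]
2. A_y = 5  [A = 2·M−B = 2·(8, 10)−(11, 15)]
   so A = (5, 5)

A = (5, 5)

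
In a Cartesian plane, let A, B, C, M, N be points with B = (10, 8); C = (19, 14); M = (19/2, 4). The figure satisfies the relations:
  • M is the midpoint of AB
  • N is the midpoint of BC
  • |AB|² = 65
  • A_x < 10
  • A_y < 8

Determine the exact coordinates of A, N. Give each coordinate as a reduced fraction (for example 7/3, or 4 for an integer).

1. A_x = 9  [A = 2·M−B = 2·(19/2, 4)−(10, 8)]
2. A_y = 0  [A = 2·M−B = 2·(19/2, 4)−(10, 8)]
   so A = (9, 0)
3. N_x = 29/2  [2·N = B+C = (10, 8)+(19, 14)]
4. N_y = 11  [2·N = B+C = (10, 8)+(19, 14)]
   so N = (29/2, 11)

A = (9, 0)
N = (29/2, 11)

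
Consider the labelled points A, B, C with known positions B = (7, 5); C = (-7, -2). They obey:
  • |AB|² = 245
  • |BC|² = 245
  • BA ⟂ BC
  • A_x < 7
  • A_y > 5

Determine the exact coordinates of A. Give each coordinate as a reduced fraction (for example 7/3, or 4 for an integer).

1. A_x = 0  [[BA ⟂ BC ⇒ -14x-7y+133=0] ∩ [|A−(7, 5)|²=245]]
2. A_y = 19  [[BA ⟂ BC ⇒ -14x-7y+133=0] ∩ [|A−(7, 5)|²=245]]
   so A = (0, 19)

A = (0, 19)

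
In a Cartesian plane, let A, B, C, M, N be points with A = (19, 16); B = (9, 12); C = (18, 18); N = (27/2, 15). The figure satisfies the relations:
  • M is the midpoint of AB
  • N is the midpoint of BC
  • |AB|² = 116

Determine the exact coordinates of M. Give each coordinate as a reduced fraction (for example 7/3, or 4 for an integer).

M = (14, 14)

1. M_x = 14  [2·M = A+B = (19, 16)+(9, 12)]
2. M_y = 14  [2·M = A+B = (19, 16)+(9, 12)]
   so M = (14, 14)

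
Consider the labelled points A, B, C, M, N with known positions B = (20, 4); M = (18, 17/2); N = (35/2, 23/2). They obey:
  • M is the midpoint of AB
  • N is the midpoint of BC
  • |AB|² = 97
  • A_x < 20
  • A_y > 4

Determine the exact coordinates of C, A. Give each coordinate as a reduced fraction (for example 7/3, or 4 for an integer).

1. A_x = 16  [A = 2·M−B = 2·(18, 17/2)−(20, 4)]
2. A_y = 13  [A = 2·M−B = 2·(18, 17/2)−(20, 4)]
   so A = (16, 13)
3. C_x = 15  [C = 2·N−B = 2·(35/2, 23/2)−(20, 4)]
4. C_y = 19  [C = 2·N−B = 2·(35/2, 23/2)−(20, 4)]
   so C = (15, 19)

C = (15, 19)
A = (16, 13)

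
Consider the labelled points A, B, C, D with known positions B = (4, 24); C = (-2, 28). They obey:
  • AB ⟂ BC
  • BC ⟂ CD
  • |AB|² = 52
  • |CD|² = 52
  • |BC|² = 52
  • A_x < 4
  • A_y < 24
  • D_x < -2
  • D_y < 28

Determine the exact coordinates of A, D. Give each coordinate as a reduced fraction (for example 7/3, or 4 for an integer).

A = (0, 18)
D = (-6, 22)

1. A_x = 0  [[AB ⟂ BC ⇒ 6x-4y+72=0] ∩ [|A−(4, 24)|²=52]]
2. A_y = 18  [[AB ⟂ BC ⇒ 6x-4y+72=0] ∩ [|A−(4, 24)|²=52]]
   so A = (0, 18)
3. D_x = -6  [[BC ⟂ CD ⇒ -6x+4y-124=0] ∩ [|D−(-2, 28)|²=52]]
4. D_y = 22  [[BC ⟂ CD ⇒ -6x+4y-124=0] ∩ [|D−(-2, 28)|²=52]]
   so D = (-6, 22)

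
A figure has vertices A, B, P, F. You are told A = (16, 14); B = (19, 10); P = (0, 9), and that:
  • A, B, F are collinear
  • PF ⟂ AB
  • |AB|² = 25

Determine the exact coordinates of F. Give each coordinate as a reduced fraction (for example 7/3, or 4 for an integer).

F = (316/25, 462/25)

1. F_x = 316/25  [[A, B, F are collinear ⇒ 4x+3y-106=0] ∩ [PF ⟂ AB ⇒ 3x-4y+36=0]]
2. F_y = 462/25  [[A, B, F are collinear ⇒ 4x+3y-106=0] ∩ [PF ⟂ AB ⇒ 3x-4y+36=0]]
   so F = (316/25, 462/25)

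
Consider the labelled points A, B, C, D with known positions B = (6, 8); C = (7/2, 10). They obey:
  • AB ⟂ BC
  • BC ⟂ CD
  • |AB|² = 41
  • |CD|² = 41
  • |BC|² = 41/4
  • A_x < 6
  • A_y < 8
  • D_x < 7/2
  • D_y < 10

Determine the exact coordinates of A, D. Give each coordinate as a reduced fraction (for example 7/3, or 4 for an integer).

1. A_x = 2  [[AB ⟂ BC ⇒ 5/2x-2y+1=0] ∩ [|A−(6, 8)|²=41]]
2. A_y = 3  [[AB ⟂ BC ⇒ 5/2x-2y+1=0] ∩ [|A−(6, 8)|²=41]]
   so A = (2, 3)
3. D_x = -1/2  [[BC ⟂ CD ⇒ -5/2x+2y-45/4=0] ∩ [|D−(7/2, 10)|²=41]]
4. D_y = 5  [[BC ⟂ CD ⇒ -5/2x+2y-45/4=0] ∩ [|D−(7/2, 10)|²=41]]
   so D = (-1/2, 5)

A = (2, 3)
D = (-1/2, 5)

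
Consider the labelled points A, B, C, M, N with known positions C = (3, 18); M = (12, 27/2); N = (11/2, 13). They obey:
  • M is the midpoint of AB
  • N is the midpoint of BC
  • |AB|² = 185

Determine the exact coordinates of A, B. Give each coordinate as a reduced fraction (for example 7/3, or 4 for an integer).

A = (16, 19)
B = (8, 8)

1. B_x = 8  [B = 2·N−C = 2·(11/2, 13)−(3, 18)]
2. B_y = 8  [B = 2·N−C = 2·(11/2, 13)−(3, 18)]
   so B = (8, 8)
3. A_x = 16  [A = 2·M−B = 2·(12, 27/2)−(8, 8)]
4. A_y = 19  [A = 2·M−B = 2·(12, 27/2)−(8, 8)]
   so A = (16, 19)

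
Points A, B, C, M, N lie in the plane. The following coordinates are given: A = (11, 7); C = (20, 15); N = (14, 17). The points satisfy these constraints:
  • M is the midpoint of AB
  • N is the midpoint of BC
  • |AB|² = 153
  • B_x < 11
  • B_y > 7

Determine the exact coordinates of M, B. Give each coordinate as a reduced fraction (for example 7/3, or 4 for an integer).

1. B_x = 8  [B = 2·N−C = 2·(14, 17)−(20, 15)]
2. B_y = 19  [B = 2·N−C = 2·(14, 17)−(20, 15)]
   so B = (8, 19)
3. M_x = 19/2  [2·M = A+B = (11, 7)+(8, 19)]
4. M_y = 13  [2·M = A+B = (11, 7)+(8, 19)]
   so M = (19/2, 13)

M = (19/2, 13)
B = (8, 19)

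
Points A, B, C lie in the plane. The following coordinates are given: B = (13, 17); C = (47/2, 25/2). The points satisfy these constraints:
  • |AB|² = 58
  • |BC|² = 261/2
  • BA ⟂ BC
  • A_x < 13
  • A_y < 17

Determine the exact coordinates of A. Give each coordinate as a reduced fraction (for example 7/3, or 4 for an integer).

A = (10, 10)

1. A_x = 10  [[BA ⟂ BC ⇒ 21/2x-9/2y-60=0] ∩ [|A−(13, 17)|²=58]]
2. A_y = 10  [[BA ⟂ BC ⇒ 21/2x-9/2y-60=0] ∩ [|A−(13, 17)|²=58]]
   so A = (10, 10)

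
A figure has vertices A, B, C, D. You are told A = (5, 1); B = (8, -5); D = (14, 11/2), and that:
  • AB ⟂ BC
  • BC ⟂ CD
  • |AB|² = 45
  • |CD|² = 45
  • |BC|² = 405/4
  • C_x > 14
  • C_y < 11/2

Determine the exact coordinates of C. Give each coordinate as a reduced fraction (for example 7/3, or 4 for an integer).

C = (17, -1/2)

1. C_x = 17  [[AB ⟂ BC ⇒ 3x-6y-54=0] ∩ [|C−(14, 11/2)|²=45]]
2. C_y = -1/2  [[AB ⟂ BC ⇒ 3x-6y-54=0] ∩ [|C−(14, 11/2)|²=45]]
   so C = (17, -1/2)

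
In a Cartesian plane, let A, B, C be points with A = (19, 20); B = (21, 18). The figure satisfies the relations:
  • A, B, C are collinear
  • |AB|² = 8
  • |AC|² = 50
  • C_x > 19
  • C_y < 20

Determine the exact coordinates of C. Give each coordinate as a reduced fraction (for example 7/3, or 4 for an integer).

1. C_x = 24  [[A, B, C are collinear ⇒ 2x+2y-78=0] ∩ [|C−(19, 20)|²=50]]
2. C_y = 15  [[A, B, C are collinear ⇒ 2x+2y-78=0] ∩ [|C−(19, 20)|²=50]]
   so C = (24, 15)

C = (24, 15)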